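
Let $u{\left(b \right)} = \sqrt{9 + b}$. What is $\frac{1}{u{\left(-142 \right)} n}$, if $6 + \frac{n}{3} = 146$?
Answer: $- \frac{i \sqrt{133}}{55860} \approx - 0.00020645 i$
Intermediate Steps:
$n = 420$ ($n = -18 + 3 \cdot 146 = -18 + 438 = 420$)
$\frac{1}{u{\left(-142 \right)} n} = \frac{1}{\sqrt{9 - 142} \cdot 420} = \frac{1}{\sqrt{-133} \cdot 420} = \frac{1}{i \sqrt{133} \cdot 420} = \frac{1}{420 i \sqrt{133}} = - \frac{i \sqrt{133}}{55860}$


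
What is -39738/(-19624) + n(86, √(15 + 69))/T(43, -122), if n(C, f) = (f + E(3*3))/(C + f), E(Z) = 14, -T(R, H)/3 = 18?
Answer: 244820171/121070268 - √21/2742 ≈ 2.0205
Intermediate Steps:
T(R, H) = -54 (T(R, H) = -3*18 = -54)
n(C, f) = (14 + f)/(C + f) (n(C, f) = (f + 14)/(C + f) = (14 + f)/(C + f))
-39738/(-19624) + n(86, √(15 + 69))/T(43, -122) = -39738/(-19624) + ((14 + √(15 + 69))/(86 + √(15 + 69)))/(-54) = -39738*(-1/19624) + ((14 + √84)/(86 + √84))*(-1/54) = 19869/9812 + ((14 + 2*√21)/(86 + 2*√21))*(-1/54) = 19869/9812 - (14 + 2*√21)/(54*(86 + 2*√21))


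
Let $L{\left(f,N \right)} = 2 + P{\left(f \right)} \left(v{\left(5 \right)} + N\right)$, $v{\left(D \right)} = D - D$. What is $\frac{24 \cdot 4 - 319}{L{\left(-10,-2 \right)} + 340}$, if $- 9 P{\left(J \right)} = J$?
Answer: $- \frac{2007}{3058} \approx -0.65631$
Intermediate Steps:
$v{\left(D \right)} = 0$
$P{\left(J \right)} = - \frac{J}{9}$
$L{\left(f,N \right)} = 2 - \frac{N f}{9}$ ($L{\left(f,N \right)} = 2 + - \frac{f}{9} \left(0 + N\right) = 2 + - \frac{f}{9} N = 2 - \frac{N f}{9}$)
$\frac{24 \cdot 4 - 319}{L{\left(-10,-2 \right)} + 340} = \frac{24 \cdot 4 - 319}{\left(2 - \left(- \frac{2}{9}\right) \left(-10\right)\right) + 340} = \frac{96 - 319}{\left(2 - \frac{20}{9}\right) + 340} = - \frac{223}{- \frac{2}{9} + 340} = - \frac{223}{\frac{3058}{9}} = \left(-223\right) \frac{9}{3058} = - \frac{2007}{3058}$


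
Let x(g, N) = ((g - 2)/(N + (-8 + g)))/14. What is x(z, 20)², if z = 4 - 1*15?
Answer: 169/196 ≈ 0.86224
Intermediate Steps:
z = -11 (z = 4 - 15 = -11)
x(g, N) = (-2 + g)/(14*(-8 + N + g)) (x(g, N) = ((-2 + g)/(-8 + N + g))*(1/14) = (-2 + g)/(14*(-8 + N + g)))
x(z, 20)² = ((-2 - 11)/(14*(-8 + 20 - 11)))² = ((1/14)*(-13)/1)² = ((1/14)*1*(-13))² = (-13/14)² = 169/196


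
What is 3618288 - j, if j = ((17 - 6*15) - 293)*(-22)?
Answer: 3610236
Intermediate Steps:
j = 8052 (j = ((17 - 90) - 293)*(-22) = (-73 - 293)*(-22) = -366*(-22) = 8052)
3618288 - j = 3618288 - 1*8052 = 3618288 - 8052 = 3610236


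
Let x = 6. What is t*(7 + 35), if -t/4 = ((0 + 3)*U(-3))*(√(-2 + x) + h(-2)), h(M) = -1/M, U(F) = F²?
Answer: -11340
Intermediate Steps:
t = -270 (t = -4*(0 + 3)*(-3)²*(√(-2 + 6) - 1/(-2)) = -4*3*9*(√4 - 1*(-½)) = -108*(2 + ½) = -108*5/2 = -4*135/2 = -270)
t*(7 + 35) = -270*(7 + 35) = -270*42 = -11340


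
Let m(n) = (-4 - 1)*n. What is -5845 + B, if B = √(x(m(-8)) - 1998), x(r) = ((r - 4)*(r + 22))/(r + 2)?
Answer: -5845 + I*√95298/7 ≈ -5845.0 + 44.101*I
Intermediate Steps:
m(n) = -5*n
x(r) = (-4 + r)*(22 + r)/(2 + r) (x(r) = ((-4 + r)*(22 + r))/(2 + r) = (-4 + r)*(22 + r)/(2 + r))
B = I*√95298/7 (B = √((-88 + (-5*(-8))² + 18*(-5*(-8)))/(2 - 5*(-8)) - 1998) = √((-88 + 40² + 18*40)/(2 + 40) - 1998) = √((-88 + 1600 + 720)/42 - 1998) = √((1/42)*2232 - 1998) = √(372/7 - 1998) = √(-13614/7) = I*√95298/7 ≈ 44.101*I)
-5845 + B = -5845 + I*√95298/7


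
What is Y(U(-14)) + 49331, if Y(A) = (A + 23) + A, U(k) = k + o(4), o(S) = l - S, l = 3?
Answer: 49324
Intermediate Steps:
o(S) = 3 - S
U(k) = -1 + k (U(k) = k + (3 - 1*4) = k + (3 - 4) = k - 1 = -1 + k)
Y(A) = 23 + 2*A (Y(A) = (23 + A) + A = 23 + 2*A)
Y(U(-14)) + 49331 = (23 + 2*(-1 - 14)) + 49331 = (23 + 2*(-15)) + 49331 = (23 - 30) + 49331 = -7 + 49331 = 49324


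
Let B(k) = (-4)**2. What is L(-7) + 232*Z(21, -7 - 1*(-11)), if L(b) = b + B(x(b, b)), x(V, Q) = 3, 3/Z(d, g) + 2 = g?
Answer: 357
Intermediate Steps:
Z(d, g) = 3/(-2 + g)
B(k) = 16
L(b) = 16 + b (L(b) = b + 16 = 16 + b)
L(-7) + 232*Z(21, -7 - 1*(-11)) = (16 - 7) + 232*(3/(-2 + (-7 - 1*(-11)))) = 9 + 232*(3/(-2 + (-7 + 11))) = 9 + 232*(3/(-2 + 4)) = 9 + 232*(3/2) = 9 + 348 = 357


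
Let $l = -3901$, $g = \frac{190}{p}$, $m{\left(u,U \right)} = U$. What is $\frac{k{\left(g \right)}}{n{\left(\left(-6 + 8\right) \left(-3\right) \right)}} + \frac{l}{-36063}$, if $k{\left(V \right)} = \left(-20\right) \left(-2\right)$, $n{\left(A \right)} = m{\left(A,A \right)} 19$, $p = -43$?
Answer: $- \frac{166301}{685197} \approx -0.24271$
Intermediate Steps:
$g = - \frac{190}{43}$ ($g = \frac{190}{-43} = 190 \left(- \frac{1}{43}\right) = - \frac{190}{43} \approx -4.4186$)
$n{\left(A \right)} = 19 A$ ($n{\left(A \right)} = A 19 = 19 A$)
$k{\left(V \right)} = 40$
$\frac{k{\left(g \right)}}{n{\left(\left(-6 + 8\right) \left(-3\right) \right)}} + \frac{l}{-36063} = \frac{40}{19 \left(-6 + 8\right) \left(-3\right)} - \frac{3901}{-36063} = \frac{40}{19 \cdot 2 \left(-3\right)} - - \frac{3901}{36063} = \frac{40}{19 \left(-6\right)} + \frac{3901}{36063} = \frac{40}{-114} + \frac{3901}{36063} = 40 \left(- \frac{1}{114}\right) + \frac{3901}{36063} = - \frac{20}{57} + \frac{3901}{36063} = - \frac{166301}{685197}$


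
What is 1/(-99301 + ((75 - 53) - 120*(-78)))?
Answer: -1/89919 ≈ -1.1121e-5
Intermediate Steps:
1/(-99301 + ((75 - 53) - 120*(-78))) = 1/(-99301 + (22 + 9360)) = 1/(-99301 + 9382) = 1/(-89919) = -1/89919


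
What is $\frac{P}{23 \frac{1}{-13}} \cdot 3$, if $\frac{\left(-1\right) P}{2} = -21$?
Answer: $- \frac{1638}{23} \approx -71.217$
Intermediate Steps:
$P = 42$ ($P = \left(-2\right) \left(-21\right) = 42$)
$\frac{P}{23 \frac{1}{-13}} \cdot 3 = \frac{42}{23 \frac{1}{-13}} \cdot 3 = \frac{42}{23 \left(- \frac{1}{13}\right)} 3 = \frac{42}{- \frac{23}{13}} \cdot 3 = 42 \left(- \frac{13}{23}\right) 3 = \left(- \frac{546}{23}\right) 3 = - \frac{1638}{23}$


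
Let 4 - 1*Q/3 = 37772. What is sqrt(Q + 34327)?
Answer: I*sqrt(78977) ≈ 281.03*I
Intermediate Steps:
Q = -113304 (Q = 12 - 3*37772 = 12 - 113316 = -113304)
sqrt(Q + 34327) = sqrt(-113304 + 34327) = sqrt(-78977) = I*sqrt(78977)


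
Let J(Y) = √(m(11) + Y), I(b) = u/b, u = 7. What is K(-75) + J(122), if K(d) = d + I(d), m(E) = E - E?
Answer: -5632/75 + √122 ≈ -64.048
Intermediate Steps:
m(E) = 0
I(b) = 7/b
K(d) = d + 7/d
J(Y) = √Y (J(Y) = √(0 + Y) = √Y)
K(-75) + J(122) = (-75 + 7/(-75)) + √122 = (-75 + 7*(-1/75)) + √122 = (-75 - 7/75) + √122 = -5632/75 + √122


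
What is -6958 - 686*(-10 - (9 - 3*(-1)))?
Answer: 8134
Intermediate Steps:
-6958 - 686*(-10 - (9 - 3*(-1))) = -6958 - 686*(-10 - (9 - 1*(-3))) = -6958 - 686*(-10 - (9 + 3)) = -6958 - 686*(-10 - 1*12) = -6958 - 686*(-10 - 12) = -6958 - 686*(-22) = -6958 - 1*(-15092) = -6958 + 15092 = 8134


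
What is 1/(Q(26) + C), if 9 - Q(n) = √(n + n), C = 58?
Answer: 67/4437 + 2*√13/4437 ≈ 0.016726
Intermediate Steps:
Q(n) = 9 - √2*√n (Q(n) = 9 - √(n + n) = 9 - √(2*n) = 9 - √2*√n)
1/(Q(26) + C) = 1/((9 - √2*√26) + 58) = 1/((9 - 2*√13) + 58) = 1/(67 - 2*√13)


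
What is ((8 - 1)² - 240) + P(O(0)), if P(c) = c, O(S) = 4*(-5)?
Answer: -211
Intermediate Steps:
O(S) = -20
((8 - 1)² - 240) + P(O(0)) = ((8 - 1)² - 240) - 20 = (7² - 240) - 20 = (49 - 240) - 20 = -191 - 20 = -211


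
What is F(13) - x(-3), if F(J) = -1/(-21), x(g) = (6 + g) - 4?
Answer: 22/21 ≈ 1.0476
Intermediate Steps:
x(g) = 2 + g
F(J) = 1/21 (F(J) = -1*(-1/21) = 1/21)
F(13) - x(-3) = 1/21 - (2 - 3) = 1/21 - 1*(-1) = 1/21 + 1 = 22/21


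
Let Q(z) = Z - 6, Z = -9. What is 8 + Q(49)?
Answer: -7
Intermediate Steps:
Q(z) = -15 (Q(z) = -9 - 6 = -15)
8 + Q(49) = 8 - 15 = -7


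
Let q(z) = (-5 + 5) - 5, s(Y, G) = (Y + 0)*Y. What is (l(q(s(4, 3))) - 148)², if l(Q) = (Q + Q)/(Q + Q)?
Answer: 21609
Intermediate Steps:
s(Y, G) = Y² (s(Y, G) = Y*Y = Y²)
q(z) = -5 (q(z) = 0 - 5 = -5)
l(Q) = 1 (l(Q) = (2*Q)/((2*Q)) = (2*Q)*(1/(2*Q)) = 1)
(l(q(s(4, 3))) - 148)² = (1 - 148)² = (-147)² = 21609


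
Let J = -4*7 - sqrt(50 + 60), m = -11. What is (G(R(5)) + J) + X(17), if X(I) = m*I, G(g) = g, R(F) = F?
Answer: -210 - sqrt(110) ≈ -220.49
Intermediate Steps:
X(I) = -11*I
J = -28 - sqrt(110) ≈ -38.488
(G(R(5)) + J) + X(17) = (5 + (-28 - sqrt(110))) - 11*17 = (-23 - sqrt(110)) - 187 = -210 - sqrt(110)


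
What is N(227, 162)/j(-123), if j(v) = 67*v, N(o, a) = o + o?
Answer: -454/8241 ≈ -0.055090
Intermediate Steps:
N(o, a) = 2*o
N(227, 162)/j(-123) = (2*227)/((67*(-123))) = 454/(-8241) = 454*(-1/8241) = -454/8241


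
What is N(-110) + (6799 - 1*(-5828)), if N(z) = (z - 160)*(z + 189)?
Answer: -8703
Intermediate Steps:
N(z) = (-160 + z)*(189 + z)
N(-110) + (6799 - 1*(-5828)) = (-30240 + (-110)² + 29*(-110)) + (6799 - 1*(-5828)) = (-30240 + 12100 - 3190) + (6799 + 5828) = -21330 + 12627 = -8703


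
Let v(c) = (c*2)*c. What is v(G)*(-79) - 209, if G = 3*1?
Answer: -1631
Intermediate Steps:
G = 3
v(c) = 2*c**2 (v(c) = (2*c)*c = 2*c**2)
v(G)*(-79) - 209 = (2*3**2)*(-79) - 209 = (2*9)*(-79) - 209 = 18*(-79) - 209 = -1422 - 209 = -1631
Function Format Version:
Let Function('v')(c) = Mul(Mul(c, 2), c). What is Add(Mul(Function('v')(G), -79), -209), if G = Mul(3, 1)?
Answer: -1631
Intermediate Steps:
G = 3
Function('v')(c) = Mul(2, Pow(c, 2)) (Function('v')(c) = Mul(Mul(2, c), c) = Mul(2, Pow(c, 2)))
Add(Mul(Function('v')(G), -79), -209) = Add(Mul(Mul(2, Pow(3, 2)), -79), -209) = Add(Mul(Mul(2, 9), -79), -209) = Add(Mul(18, -79), -209) = Add(-1422, -209) = -1631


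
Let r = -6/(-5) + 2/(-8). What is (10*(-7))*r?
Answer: -133/2 ≈ -66.500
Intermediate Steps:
r = 19/20 (r = -6*(-⅕) + 2*(-⅛) = 6/5 - ¼ = 19/20 ≈ 0.95000)
(10*(-7))*r = (10*(-7))*(19/20) = -70*19/20 = -133/2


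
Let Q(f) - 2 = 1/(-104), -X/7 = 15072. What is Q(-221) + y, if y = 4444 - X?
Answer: 11434799/104 ≈ 1.0995e+5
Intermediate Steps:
X = -105504 (X = -7*15072 = -105504)
Q(f) = 207/104 (Q(f) = 2 + 1/(-104) = 2 - 1/104 = 207/104)
y = 109948 (y = 4444 - 1*(-105504) = 4444 + 105504 = 109948)
Q(-221) + y = 207/104 + 109948 = 11434799/104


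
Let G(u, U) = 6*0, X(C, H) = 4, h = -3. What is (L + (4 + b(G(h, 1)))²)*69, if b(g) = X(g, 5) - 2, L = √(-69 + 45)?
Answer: 2484 + 138*I*√6 ≈ 2484.0 + 338.03*I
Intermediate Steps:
L = 2*I*√6 (L = √(-24) = 2*I*√6 ≈ 4.899*I)
G(u, U) = 0
b(g) = 2 (b(g) = 4 - 2 = 2)
(L + (4 + b(G(h, 1)))²)*69 = (2*I*√6 + (4 + 2)²)*69 = (2*I*√6 + 6²)*69 = (2*I*√6 + 36)*69 = (36 + 2*I*√6)*69 = 2484 + 138*I*√6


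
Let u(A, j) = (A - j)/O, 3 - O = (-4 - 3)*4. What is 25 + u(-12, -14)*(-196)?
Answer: 383/31 ≈ 12.355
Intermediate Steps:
O = 31 (O = 3 - (-4 - 3)*4 = 3 - (-7)*4 = 3 - 1*(-28) = 3 + 28 = 31)
u(A, j) = -j/31 + A/31 (u(A, j) = (A - j)/31 = (A - j)*(1/31) = -j/31 + A/31)
25 + u(-12, -14)*(-196) = 25 + (-1/31*(-14) + (1/31)*(-12))*(-196) = 25 + (14/31 - 12/31)*(-196) = 25 + (2/31)*(-196) = 25 - 392/31 = 383/31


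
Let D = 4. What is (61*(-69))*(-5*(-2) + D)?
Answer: -58926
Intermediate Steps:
(61*(-69))*(-5*(-2) + D) = (61*(-69))*(-5*(-2) + 4) = -4209*(10 + 4) = -4209*14 = -58926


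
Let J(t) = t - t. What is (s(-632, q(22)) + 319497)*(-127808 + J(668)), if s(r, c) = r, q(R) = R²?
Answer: -40753497920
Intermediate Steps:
J(t) = 0
(s(-632, q(22)) + 319497)*(-127808 + J(668)) = (-632 + 319497)*(-127808 + 0) = 318865*(-127808) = -40753497920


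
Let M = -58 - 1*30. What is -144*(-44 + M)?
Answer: 19008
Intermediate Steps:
M = -88 (M = -58 - 30 = -88)
-144*(-44 + M) = -144*(-44 - 88) = -144*(-132) = 19008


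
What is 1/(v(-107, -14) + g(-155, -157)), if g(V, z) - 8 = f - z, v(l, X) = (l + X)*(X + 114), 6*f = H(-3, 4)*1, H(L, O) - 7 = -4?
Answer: -2/23869 ≈ -8.3791e-5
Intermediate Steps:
H(L, O) = 3 (H(L, O) = 7 - 4 = 3)
f = 1/2 (f = (3*1)/6 = (1/6)*3 = 1/2 ≈ 0.50000)
v(l, X) = (114 + X)*(X + l) (v(l, X) = (X + l)*(114 + X) = (114 + X)*(X + l))
g(V, z) = 17/2 - z (g(V, z) = 8 + (1/2 - z) = 17/2 - z)
1/(v(-107, -14) + g(-155, -157)) = 1/(((-14)**2 + 114*(-14) + 114*(-107) - 14*(-107)) + (17/2 - 1*(-157))) = 1/((196 - 1596 - 12198 + 1498) + (17/2 + 157)) = 1/(-12100 + 331/2) = 1/(-23869/2) = -2/23869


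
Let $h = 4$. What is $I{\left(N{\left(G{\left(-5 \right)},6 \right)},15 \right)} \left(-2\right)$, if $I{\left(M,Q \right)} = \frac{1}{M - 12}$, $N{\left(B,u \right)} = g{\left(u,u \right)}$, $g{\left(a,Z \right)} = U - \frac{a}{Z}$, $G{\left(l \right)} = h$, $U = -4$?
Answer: $\frac{2}{17} \approx 0.11765$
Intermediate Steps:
$G{\left(l \right)} = 4$
$g{\left(a,Z \right)} = -4 - \frac{a}{Z}$
$N{\left(B,u \right)} = -5$ ($N{\left(B,u \right)} = -4 - \frac{u}{u} = -4 - 1 = -5$)
$I{\left(M,Q \right)} = \frac{1}{-12 + M}$
$I{\left(N{\left(G{\left(-5 \right)},6 \right)},15 \right)} \left(-2\right) = \frac{1}{-12 - 5} \left(-2\right) = \frac{1}{-17} \left(-2\right) = \left(- \frac{1}{17}\right) \left(-2\right) = \frac{2}{17}$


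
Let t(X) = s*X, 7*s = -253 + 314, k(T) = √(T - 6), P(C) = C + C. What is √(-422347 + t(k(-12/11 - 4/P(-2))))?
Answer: √(-2504095363 + 4697*I*√737)/77 ≈ 0.016547 + 649.88*I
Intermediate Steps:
P(C) = 2*C
k(T) = √(-6 + T)
s = 61/7 (s = (-253 + 314)/7 = (⅐)*61 = 61/7 ≈ 8.7143)
t(X) = 61*X/7
√(-422347 + t(k(-12/11 - 4/P(-2)))) = √(-422347 + 61*√(-6 + (-12/11 - 4/(2*(-2))))/7) = √(-422347 + 61*√(-6 + (-12*1/11 - 4/(-4)))/7) = √(-422347 + 61*√(-6 + (-12/11 - 4*(-¼)))/7) = √(-422347 + 61*√(-6 + (-12/11 + 1))/7) = √(-422347 + 61*√(-6 - 1/11)/7) = √(-422347 + 61*√(-67/11)/7) = √(-422347 + 61*(I*√737/11)/7) = √(-422347 + 61*I*√737/77)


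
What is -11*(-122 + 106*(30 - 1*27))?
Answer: -2156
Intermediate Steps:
-11*(-122 + 106*(30 - 1*27)) = -11*(-122 + 106*(30 - 27)) = -11*(-122 + 106*3) = -11*(-122 + 318) = -11*196 = -2156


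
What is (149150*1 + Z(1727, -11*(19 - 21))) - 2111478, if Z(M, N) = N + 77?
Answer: -1962229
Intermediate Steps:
Z(M, N) = 77 + N
(149150*1 + Z(1727, -11*(19 - 21))) - 2111478 = (149150*1 + (77 - 11*(19 - 21))) - 2111478 = (149150 + (77 - 11*(-2))) - 2111478 = (149150 + (77 + 22)) - 2111478 = (149150 + 99) - 2111478 = 149249 - 2111478 = -1962229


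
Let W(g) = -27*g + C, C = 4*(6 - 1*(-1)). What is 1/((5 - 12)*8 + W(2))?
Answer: -1/82 ≈ -0.012195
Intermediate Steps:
C = 28 (C = 4*(6 + 1) = 4*7 = 28)
W(g) = 28 - 27*g (W(g) = -27*g + 28 = 28 - 27*g)
1/((5 - 12)*8 + W(2)) = 1/((5 - 12)*8 + (28 - 27*2)) = 1/(-7*8 + (28 - 54)) = 1/(-56 - 26) = 1/(-82) = -1/82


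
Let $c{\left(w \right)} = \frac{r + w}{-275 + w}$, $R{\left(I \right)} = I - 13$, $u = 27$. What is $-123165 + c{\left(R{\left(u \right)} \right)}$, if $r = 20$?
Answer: $- \frac{32146099}{261} \approx -1.2317 \cdot 10^{5}$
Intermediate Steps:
$R{\left(I \right)} = -13 + I$ ($R{\left(I \right)} = I - 13 = -13 + I$)
$c{\left(w \right)} = \frac{20 + w}{-275 + w}$
$-123165 + c{\left(R{\left(u \right)} \right)} = -123165 + \frac{20 + \left(-13 + 27\right)}{-275 + \left(-13 + 27\right)} = -123165 + \frac{20 + 14}{-275 + 14} = -123165 + \frac{1}{-261} \cdot 34 = -123165 - \frac{34}{261} = - \frac{32146099}{261}$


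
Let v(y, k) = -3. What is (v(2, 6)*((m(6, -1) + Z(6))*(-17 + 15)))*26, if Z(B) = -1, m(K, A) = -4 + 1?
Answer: -624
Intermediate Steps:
m(K, A) = -3
(v(2, 6)*((m(6, -1) + Z(6))*(-17 + 15)))*26 = -3*(-3 - 1)*(-17 + 15)*26 = -(-12)*(-2)*26 = -3*8*26 = -24*26 = -624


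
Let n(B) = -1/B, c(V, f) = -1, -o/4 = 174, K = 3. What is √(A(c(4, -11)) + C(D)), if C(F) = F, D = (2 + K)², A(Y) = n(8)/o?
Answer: √12110487/696 ≈ 5.0000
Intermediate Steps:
o = -696 (o = -4*174 = -696)
A(Y) = 1/5568 (A(Y) = -1/8/(-696) = -1*⅛*(-1/696) = -⅛*(-1/696) = 1/5568)
D = 25 (D = (2 + 3)² = 5² = 25)
√(A(c(4, -11)) + C(D)) = √(1/5568 + 25) = √(139201/5568) = √12110487/696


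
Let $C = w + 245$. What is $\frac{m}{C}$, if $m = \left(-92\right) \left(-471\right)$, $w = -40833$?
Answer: $- \frac{10833}{10147} \approx -1.0676$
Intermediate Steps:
$C = -40588$ ($C = -40833 + 245 = -40588$)
$m = 43332$
$\frac{m}{C} = \frac{43332}{-40588} = 43332 \left(- \frac{1}{40588}\right) = - \frac{10833}{10147}$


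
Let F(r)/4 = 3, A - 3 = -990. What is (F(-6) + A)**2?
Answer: 950625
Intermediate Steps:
A = -987 (A = 3 - 990 = -987)
F(r) = 12 (F(r) = 4*3 = 12)
(F(-6) + A)**2 = (12 - 987)**2 = (-975)**2 = 950625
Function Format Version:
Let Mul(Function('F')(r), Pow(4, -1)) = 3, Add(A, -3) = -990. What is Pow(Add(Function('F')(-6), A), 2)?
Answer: 950625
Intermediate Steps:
A = -987 (A = Add(3, -990) = -987)
Function('F')(r) = 12 (Function('F')(r) = Mul(4, 3) = 12)
Pow(Add(Function('F')(-6), A), 2) = Pow(Add(12, -987), 2) = Pow(-975, 2) = 950625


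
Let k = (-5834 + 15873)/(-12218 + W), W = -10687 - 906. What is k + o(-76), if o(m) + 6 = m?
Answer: -1962541/23811 ≈ -82.422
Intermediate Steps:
o(m) = -6 + m
W = -11593
k = -10039/23811 (k = (-5834 + 15873)/(-12218 - 11593) = 10039/(-23811) = 10039*(-1/23811) = -10039/23811 ≈ -0.42161)
k + o(-76) = -10039/23811 + (-6 - 76) = -10039/23811 - 82 = -1962541/23811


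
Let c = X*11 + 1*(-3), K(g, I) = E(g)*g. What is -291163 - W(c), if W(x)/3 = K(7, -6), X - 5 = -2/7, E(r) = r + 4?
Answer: -291394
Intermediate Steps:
E(r) = 4 + r
K(g, I) = g*(4 + g) (K(g, I) = (4 + g)*g = g*(4 + g))
X = 33/7 (X = 5 - 2/7 = 33/7 ≈ 4.7143)
c = 342/7 (c = (33/7)*11 + 1*(-3) = 363/7 - 3 = 342/7 ≈ 48.857)
W(x) = 231 (W(x) = 3*(7*(4 + 7)) = 3*(7*11) = 3*77 = 231)
-291163 - W(c) = -291163 - 1*231 = -291163 - 231 = -291394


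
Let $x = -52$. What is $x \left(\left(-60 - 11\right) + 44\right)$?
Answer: $1404$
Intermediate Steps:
$x \left(\left(-60 - 11\right) + 44\right) = - 52 \left(\left(-60 - 11\right) + 44\right) = - 52 \left(-71 + 44\right) = \left(-52\right) \left(-27\right) = 1404$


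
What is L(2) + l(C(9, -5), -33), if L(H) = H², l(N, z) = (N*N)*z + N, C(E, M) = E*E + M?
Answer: -190528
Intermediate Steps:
C(E, M) = M + E² (C(E, M) = E² + M = M + E²)
l(N, z) = N + z*N² (l(N, z) = N²*z + N = z*N² + N = N + z*N²)
L(2) + l(C(9, -5), -33) = 2² + (-5 + 9²)*(1 + (-5 + 9²)*(-33)) = 4 + (-5 + 81)*(1 + (-5 + 81)*(-33)) = 4 + 76*(1 + 76*(-33)) = 4 + 76*(1 - 2508) = 4 + 76*(-2507) = 4 - 190532 = -190528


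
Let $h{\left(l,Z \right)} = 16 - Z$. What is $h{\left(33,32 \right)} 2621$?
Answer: $-41936$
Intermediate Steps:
$h{\left(33,32 \right)} 2621 = \left(16 - 32\right) 2621 = \left(-16\right) 2621 = -41936$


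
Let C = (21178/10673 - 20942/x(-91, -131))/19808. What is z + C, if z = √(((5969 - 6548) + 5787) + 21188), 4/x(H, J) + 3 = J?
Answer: 7487739039/211410784 + 2*√6599 ≈ 197.89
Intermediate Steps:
x(H, J) = 4/(-3 + J)
C = 7487739039/211410784 (C = (21178/10673 - 20942/(4/(-3 - 131)))/19808 = (21178*(1/10673) - 20942/(4/(-134)))*(1/19808) = (21178/10673 - 20942/(4*(-1/134)))*(1/19808) = (21178/10673 - 20942/(-2/67))*(1/19808) = (21178/10673 - 20942*(-67/2))*(1/19808) = (21178/10673 + 701557)*(1/19808) = (7487739039/10673)*(1/19808) = 7487739039/211410784 ≈ 35.418)
z = 2*√6599 (z = √((-579 + 5787) + 21188) = √(5208 + 21188) = √26396 = 2*√6599 ≈ 162.47)
z + C = 2*√6599 + 7487739039/211410784 = 7487739039/211410784 + 2*√6599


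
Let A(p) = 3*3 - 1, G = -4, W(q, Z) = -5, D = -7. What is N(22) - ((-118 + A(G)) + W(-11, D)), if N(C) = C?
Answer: 137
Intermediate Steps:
A(p) = 8 (A(p) = 9 - 1 = 8)
N(22) - ((-118 + A(G)) + W(-11, D)) = 22 - ((-118 + 8) - 5) = 22 - (-110 - 5) = 22 - 1*(-115) = 22 + 115 = 137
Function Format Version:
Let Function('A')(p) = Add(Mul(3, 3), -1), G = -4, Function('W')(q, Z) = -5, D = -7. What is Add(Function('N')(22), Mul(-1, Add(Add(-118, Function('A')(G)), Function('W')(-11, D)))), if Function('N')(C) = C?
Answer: 137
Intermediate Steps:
Function('A')(p) = 8 (Function('A')(p) = Add(9, -1) = 8)
Add(Function('N')(22), Mul(-1, Add(Add(-118, Function('A')(G)), Function('W')(-11, D)))) = Add(22, Mul(-1, Add(Add(-118, 8), -5))) = Add(22, Mul(-1, Add(-110, -5))) = Add(22, Mul(-1, -115)) = Add(22, 115) = 137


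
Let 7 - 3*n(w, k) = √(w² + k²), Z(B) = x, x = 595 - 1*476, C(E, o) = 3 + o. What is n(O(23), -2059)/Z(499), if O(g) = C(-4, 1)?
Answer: 1/51 - √4239497/357 ≈ -5.7479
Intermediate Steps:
O(g) = 4 (O(g) = 3 + 1 = 4)
x = 119 (x = 595 - 476 = 119)
Z(B) = 119
n(w, k) = 7/3 - √(k² + w²)/3 (n(w, k) = 7/3 - √(w² + k²)/3 = 7/3 - √(k² + w²)/3)
n(O(23), -2059)/Z(499) = (7/3 - √((-2059)² + 4²)/3)/119 = (7/3 - √(4239481 + 16)/3)*(1/119) = (7/3 - √4239497/3)*(1/119) = 1/51 - √4239497/357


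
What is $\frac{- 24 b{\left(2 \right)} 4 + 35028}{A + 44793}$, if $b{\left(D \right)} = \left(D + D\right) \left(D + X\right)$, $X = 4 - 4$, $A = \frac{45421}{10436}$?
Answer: $\frac{357537360}{467505169} \approx 0.76478$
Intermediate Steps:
$A = \frac{45421}{10436}$ ($A = 45421 \cdot \frac{1}{10436} = \frac{45421}{10436} \approx 4.3523$)
$X = 0$ ($X = 4 - 4 = 0$)
$b{\left(D \right)} = 2 D^{2}$ ($b{\left(D \right)} = \left(D + D\right) \left(D + 0\right) = 2 D D = 2 D^{2}$)
$\frac{- 24 b{\left(2 \right)} 4 + 35028}{A + 44793} = \frac{- 24 \cdot 2 \cdot 2^{2} \cdot 4 + 35028}{\frac{45421}{10436} + 44793} = \frac{- 24 \cdot 2 \cdot 4 \cdot 4 + 35028}{\frac{467505169}{10436}} = \left(\left(-24\right) 8 \cdot 4 + 35028\right) \frac{10436}{467505169} = \left(\left(-192\right) 4 + 35028\right) \frac{10436}{467505169} = \left(-768 + 35028\right) \frac{10436}{467505169} = 34260 \cdot \frac{10436}{467505169} = \frac{357537360}{467505169}$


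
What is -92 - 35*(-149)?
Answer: 5123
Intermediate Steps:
-92 - 35*(-149) = -92 + 5215 = 5123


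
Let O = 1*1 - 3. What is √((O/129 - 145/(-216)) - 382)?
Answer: 5*I*√36552666/1548 ≈ 19.528*I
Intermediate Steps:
O = -2 (O = 1 - 3 = -2)
√((O/129 - 145/(-216)) - 382) = √((-2/129 - 145/(-216)) - 382) = √((-2*1/129 - 145*(-1/216)) - 382) = √((-2/129 + 145/216) - 382) = √(6091/9288 - 382) = √(-3541925/9288) = 5*I*√36552666/1548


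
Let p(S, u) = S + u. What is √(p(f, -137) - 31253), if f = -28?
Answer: I*√31418 ≈ 177.25*I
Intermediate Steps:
√(p(f, -137) - 31253) = √((-28 - 137) - 31253) = √(-165 - 31253) = √(-31418) = I*√31418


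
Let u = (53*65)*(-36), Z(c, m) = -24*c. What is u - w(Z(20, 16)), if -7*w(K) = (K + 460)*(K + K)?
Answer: -848940/7 ≈ -1.2128e+5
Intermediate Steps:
u = -124020 (u = 3445*(-36) = -124020)
w(K) = -2*K*(460 + K)/7 (w(K) = -(K + 460)*(K + K)/7 = -(460 + K)*2*K/7 = -2*K*(460 + K)/7)
u - w(Z(20, 16)) = -124020 - (-2)*(-24*20)*(460 - 24*20)/7 = -124020 - (-2)*(-480)*(460 - 480)/7 = -124020 - (-2)*(-480)*(-20)/7 = -124020 - 1*(-19200/7) = -124020 + 19200/7 = -848940/7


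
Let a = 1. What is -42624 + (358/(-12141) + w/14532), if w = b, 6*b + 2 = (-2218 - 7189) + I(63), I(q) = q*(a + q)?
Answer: -1671177063623/39207336 ≈ -42624.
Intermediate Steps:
I(q) = q*(1 + q)
b = -5377/6 (b = -⅓ + ((-2218 - 7189) + 63*(1 + 63))/6 = -⅓ + (-9407 + 63*64)/6 = -⅓ + (-9407 + 4032)/6 = -⅓ + (⅙)*(-5375) = -⅓ - 5375/6 = -5377/6 ≈ -896.17)
w = -5377/6 ≈ -896.17
-42624 + (358/(-12141) + w/14532) = -42624 + (358/(-12141) - 5377/6/14532) = -42624 + (358*(-1/12141) - 5377/6*1/14532) = -42624 + (-358/12141 - 5377/87192) = -42624 - 3573959/39207336 = -1671177063623/39207336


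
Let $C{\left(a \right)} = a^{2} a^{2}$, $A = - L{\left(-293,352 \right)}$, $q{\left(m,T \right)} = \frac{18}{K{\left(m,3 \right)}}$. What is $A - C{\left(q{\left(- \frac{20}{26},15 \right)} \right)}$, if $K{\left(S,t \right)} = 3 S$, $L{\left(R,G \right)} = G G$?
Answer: $- \frac{79753441}{625} \approx -1.2761 \cdot 10^{5}$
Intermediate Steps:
$L{\left(R,G \right)} = G^{2}$
$q{\left(m,T \right)} = \frac{6}{m}$ ($q{\left(m,T \right)} = \frac{18}{3 m} = 18 \frac{1}{3 m} = \frac{6}{m}$)
$A = -123904$ ($A = - 352^{2} = \left(-1\right) 123904 = -123904$)
$C{\left(a \right)} = a^{4}$
$A - C{\left(q{\left(- \frac{20}{26},15 \right)} \right)} = -123904 - \left(\frac{6}{\left(-20\right) \frac{1}{26}}\right)^{4} = -123904 - \left(\frac{6}{- \frac{10}{13}}\right)^{4} = -123904 - \left(6 \left(- \frac{13}{10}\right)\right)^{4} = -123904 - \left(- \frac{39}{5}\right)^{4} = -123904 - \frac{2313441}{625} = - \frac{79753441}{625}$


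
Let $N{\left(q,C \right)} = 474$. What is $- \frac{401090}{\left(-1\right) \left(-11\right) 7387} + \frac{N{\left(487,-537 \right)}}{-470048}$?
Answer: $- \frac{94285034069}{19097345168} \approx -4.9371$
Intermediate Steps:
$- \frac{401090}{\left(-1\right) \left(-11\right) 7387} + \frac{N{\left(487,-537 \right)}}{-470048} = - \frac{401090}{\left(-1\right) \left(-11\right) 7387} + \frac{474}{-470048} = - \frac{401090}{11 \cdot 7387} + 474 \left(- \frac{1}{470048}\right) = - \frac{401090}{81257} - \frac{237}{235024} = - \frac{94285034069}{19097345168}$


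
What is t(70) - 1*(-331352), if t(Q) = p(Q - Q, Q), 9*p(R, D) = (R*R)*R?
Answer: 331352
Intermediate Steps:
p(R, D) = R**3/9 (p(R, D) = ((R*R)*R)/9 = (R**2*R)/9 = R**3/9)
t(Q) = 0 (t(Q) = (Q - Q)**3/9 = (1/9)*0**3 = (1/9)*0 = 0)
t(70) - 1*(-331352) = 0 - 1*(-331352) = 0 + 331352 = 331352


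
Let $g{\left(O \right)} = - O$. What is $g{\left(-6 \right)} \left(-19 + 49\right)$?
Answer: $180$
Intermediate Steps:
$g{\left(-6 \right)} \left(-19 + 49\right) = \left(-1\right) \left(-6\right) \left(-19 + 49\right) = 6 \cdot 30 = 180$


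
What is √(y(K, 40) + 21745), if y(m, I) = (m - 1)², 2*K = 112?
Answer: √24770 ≈ 157.38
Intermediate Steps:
K = 56 (K = (½)*112 = 56)
y(m, I) = (-1 + m)²
√(y(K, 40) + 21745) = √((-1 + 56)² + 21745) = √(55² + 21745) = √(3025 + 21745) = √24770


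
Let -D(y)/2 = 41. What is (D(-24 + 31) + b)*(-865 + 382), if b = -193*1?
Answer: 132825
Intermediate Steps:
D(y) = -82 (D(y) = -2*41 = -82)
b = -193
(D(-24 + 31) + b)*(-865 + 382) = (-82 - 193)*(-865 + 382) = -275*(-483) = 132825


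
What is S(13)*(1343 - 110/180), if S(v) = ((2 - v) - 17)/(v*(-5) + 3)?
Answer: 169141/279 ≈ 606.24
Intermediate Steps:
S(v) = (-15 - v)/(3 - 5*v) (S(v) = (-15 - v)/(-5*v + 3) = (-15 - v)/(3 - 5*v))
S(13)*(1343 - 110/180) = ((15 + 13)/(-3 + 5*13))*(1343 - 110/180) = (28/(-3 + 65))*(1343 - 110*1/180) = (28/62)*(1343 - 11/18) = ((1/62)*28)*(24163/18) = (14/31)*(24163/18) = 169141/279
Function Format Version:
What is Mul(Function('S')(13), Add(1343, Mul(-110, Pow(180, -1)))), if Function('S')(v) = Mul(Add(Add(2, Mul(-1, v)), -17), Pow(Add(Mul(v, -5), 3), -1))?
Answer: Rational(169141, 279) ≈ 606.24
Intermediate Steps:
Function('S')(v) = Mul(Pow(Add(3, Mul(-5, v)), -1), Add(-15, Mul(-1, v))) (Function('S')(v) = Mul(Add(-15, Mul(-1, v)), Pow(Add(Mul(-5, v), 3), -1)) = Mul(Add(-15, Mul(-1, v)), Pow(Add(3, Mul(-5, v)), -1)) = Mul(Pow(Add(3, Mul(-5, v)), -1), Add(-15, Mul(-1, v))))
Mul(Function('S')(13), Add(1343, Mul(-110, Pow(180, -1)))) = Mul(Mul(Pow(Add(-3, Mul(5, 13)), -1), Add(15, 13)), Add(1343, Mul(-110, Pow(180, -1)))) = Mul(Mul(Pow(Add(-3, 65), -1), 28), Add(1343, Mul(-110, Rational(1, 180)))) = Mul(Mul(Pow(62, -1), 28), Add(1343, Rational(-11, 18))) = Mul(Mul(Rational(1, 62), 28), Rational(24163, 18)) = Mul(Rational(14, 31), Rational(24163, 18)) = Rational(169141, 279)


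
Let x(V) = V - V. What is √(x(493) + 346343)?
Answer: √346343 ≈ 588.51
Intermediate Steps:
x(V) = 0
√(x(493) + 346343) = √(0 + 346343) = √346343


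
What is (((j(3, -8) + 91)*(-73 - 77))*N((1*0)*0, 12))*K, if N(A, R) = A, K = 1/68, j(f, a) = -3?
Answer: 0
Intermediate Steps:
K = 1/68 ≈ 0.014706
(((j(3, -8) + 91)*(-73 - 77))*N((1*0)*0, 12))*K = (((-3 + 91)*(-73 - 77))*((1*0)*0))*(1/68) = ((88*(-150))*(0*0))*(1/68) = -13200*0*(1/68) = 0*(1/68) = 0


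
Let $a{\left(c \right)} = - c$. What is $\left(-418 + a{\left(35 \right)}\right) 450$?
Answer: $-203850$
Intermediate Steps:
$\left(-418 + a{\left(35 \right)}\right) 450 = \left(-418 - 35\right) 450 = \left(-453\right) 450 = -203850$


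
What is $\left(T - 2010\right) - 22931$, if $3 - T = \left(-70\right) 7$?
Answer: $-24448$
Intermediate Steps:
$T = 493$ ($T = 3 - \left(-70\right) 7 = 3 - -490 = 3 + 490 = 493$)
$\left(T - 2010\right) - 22931 = \left(493 - 2010\right) - 22931 = -1517 - 22931 = -24448$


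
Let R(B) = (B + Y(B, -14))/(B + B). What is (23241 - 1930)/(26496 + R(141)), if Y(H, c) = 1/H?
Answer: 423683991/526776917 ≈ 0.80429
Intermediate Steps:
R(B) = (B + 1/B)/(2*B) (R(B) = (B + 1/B)/(B + B) = (B + 1/B)/((2*B)) = (B + 1/B)*(1/(2*B)) = (B + 1/B)/(2*B))
(23241 - 1930)/(26496 + R(141)) = (23241 - 1930)/(26496 + (½)*(1 + 141²)/141²) = 21311/(26496 + (½)*(1/19881)*(1 + 19881)) = 21311/(26496 + (½)*(1/19881)*19882) = 21311/(26496 + 9941/19881) = 21311/(526776917/19881) = 21311*(19881/526776917) = 423683991/526776917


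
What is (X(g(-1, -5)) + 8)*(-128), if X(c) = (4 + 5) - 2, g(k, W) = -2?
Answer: -1920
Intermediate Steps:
X(c) = 7 (X(c) = 9 - 2 = 7)
(X(g(-1, -5)) + 8)*(-128) = (7 + 8)*(-128) = 15*(-128) = -1920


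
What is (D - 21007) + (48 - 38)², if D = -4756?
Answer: -25663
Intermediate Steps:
(D - 21007) + (48 - 38)² = (-4756 - 21007) + (48 - 38)² = -25763 + 10² = -25763 + 100 = -25663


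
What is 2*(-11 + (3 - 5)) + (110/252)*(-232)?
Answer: -8018/63 ≈ -127.27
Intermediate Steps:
2*(-11 + (3 - 5)) + (110/252)*(-232) = 2*(-11 - 2) + (110*(1/252))*(-232) = 2*(-13) + (55/126)*(-232) = -26 - 6380/63 = -8018/63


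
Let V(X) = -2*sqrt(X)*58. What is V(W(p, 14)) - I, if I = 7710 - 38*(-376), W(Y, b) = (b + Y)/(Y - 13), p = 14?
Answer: -21998 - 232*sqrt(7) ≈ -22612.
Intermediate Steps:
W(Y, b) = (Y + b)/(-13 + Y)
V(X) = -116*sqrt(X)
I = 21998 (I = 7710 + 14288 = 21998)
V(W(p, 14)) - I = -116*sqrt(14 + 14)/sqrt(-13 + 14) - 1*21998 = -116*sqrt(28) - 21998 = -116*2*sqrt(7) - 21998 = -232*sqrt(7) - 21998 = -21998 - 232*sqrt(7)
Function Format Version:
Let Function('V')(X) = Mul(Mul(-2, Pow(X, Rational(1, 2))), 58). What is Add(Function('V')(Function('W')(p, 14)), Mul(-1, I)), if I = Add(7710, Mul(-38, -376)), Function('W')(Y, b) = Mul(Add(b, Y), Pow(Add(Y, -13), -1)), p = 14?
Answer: Add(-21998, Mul(-232, Pow(7, Rational(1, 2)))) ≈ -22612.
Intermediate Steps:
Function('W')(Y, b) = Mul(Pow(Add(-13, Y), -1), Add(Y, b)) (Function('W')(Y, b) = Mul(Add(Y, b), Pow(Add(-13, Y), -1)) = Mul(Pow(Add(-13, Y), -1), Add(Y, b)))
Function('V')(X) = Mul(-116, Pow(X, Rational(1, 2)))
I = 21998 (I = Add(7710, 14288) = 21998)
Add(Function('V')(Function('W')(p, 14)), Mul(-1, I)) = Add(Mul(-116, Pow(Mul(Pow(Add(-13, 14), -1), Add(14, 14)), Rational(1, 2))), Mul(-1, 21998)) = Add(Mul(-116, Pow(Mul(Pow(1, -1), 28), Rational(1, 2))), -21998) = Add(Mul(-116, Pow(Mul(1, 28), Rational(1, 2))), -21998) = Add(Mul(-116, Pow(28, Rational(1, 2))), -21998) = Add(Mul(-116, Mul(2, Pow(7, Rational(1, 2)))), -21998) = Add(Mul(-232, Pow(7, Rational(1, 2))), -21998) = Add(-21998, Mul(-232, Pow(7, Rational(1, 2))))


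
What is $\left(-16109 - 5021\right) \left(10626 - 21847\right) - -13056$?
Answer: $237112786$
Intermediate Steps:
$\left(-16109 - 5021\right) \left(10626 - 21847\right) - -13056 = \left(-21130\right) \left(-11221\right) + 13056 = 237099730 + 13056 = 237112786$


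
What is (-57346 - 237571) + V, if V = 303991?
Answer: 9074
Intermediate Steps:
(-57346 - 237571) + V = (-57346 - 237571) + 303991 = -294917 + 303991 = 9074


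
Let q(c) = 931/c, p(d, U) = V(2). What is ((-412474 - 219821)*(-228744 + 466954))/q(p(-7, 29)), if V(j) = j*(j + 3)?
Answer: -215169988500/133 ≈ -1.6178e+9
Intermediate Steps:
V(j) = j*(3 + j)
p(d, U) = 10 (p(d, U) = 2*(3 + 2) = 2*5 = 10)
((-412474 - 219821)*(-228744 + 466954))/q(p(-7, 29)) = ((-412474 - 219821)*(-228744 + 466954))/((931/10)) = (-632295*238210)/((931*(⅒))) = -150618991950/931/10 = -150618991950*10/931 = -215169988500/133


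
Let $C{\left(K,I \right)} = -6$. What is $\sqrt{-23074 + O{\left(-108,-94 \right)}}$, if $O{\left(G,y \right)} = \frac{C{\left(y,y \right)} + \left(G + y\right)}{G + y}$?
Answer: $\frac{9 i \sqrt{2905770}}{101} \approx 151.9 i$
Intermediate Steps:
$O{\left(G,y \right)} = \frac{-6 + G + y}{G + y}$ ($O{\left(G,y \right)} = \frac{-6 + \left(G + y\right)}{G + y} = \frac{-6 + G + y}{G + y}$)
$\sqrt{-23074 + O{\left(-108,-94 \right)}} = \sqrt{-23074 + \frac{-6 - 108 - 94}{-108 - 94}} = \sqrt{-23074 + \frac{1}{-202} \left(-208\right)} = \sqrt{-23074 - - \frac{104}{101}} = \sqrt{-23074 + \frac{104}{101}} = \sqrt{- \frac{2330370}{101}} = \frac{9 i \sqrt{2905770}}{101}$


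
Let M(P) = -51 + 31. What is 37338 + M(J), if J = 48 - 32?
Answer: 37318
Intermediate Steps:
J = 16
M(P) = -20
37338 + M(J) = 37338 - 20 = 37318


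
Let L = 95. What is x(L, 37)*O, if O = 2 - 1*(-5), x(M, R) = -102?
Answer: -714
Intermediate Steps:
O = 7 (O = 2 + 5 = 7)
x(L, 37)*O = -102*7 = -714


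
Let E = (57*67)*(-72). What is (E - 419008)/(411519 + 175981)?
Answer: -173494/146875 ≈ -1.1812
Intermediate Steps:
E = -274968 (E = 3819*(-72) = -274968)
(E - 419008)/(411519 + 175981) = (-274968 - 419008)/(411519 + 175981) = -693976/587500 = -693976*1/587500 = -173494/146875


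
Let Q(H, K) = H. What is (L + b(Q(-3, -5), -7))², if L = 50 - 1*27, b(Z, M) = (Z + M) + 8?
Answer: 441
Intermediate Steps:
b(Z, M) = 8 + M + Z (b(Z, M) = (M + Z) + 8 = 8 + M + Z)
L = 23 (L = 50 - 27 = 23)
(L + b(Q(-3, -5), -7))² = (23 + (8 - 7 - 3))² = (23 - 2)² = 21² = 441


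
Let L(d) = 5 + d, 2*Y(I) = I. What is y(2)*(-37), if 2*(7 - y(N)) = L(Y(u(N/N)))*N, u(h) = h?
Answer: -111/2 ≈ -55.500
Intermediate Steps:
Y(I) = I/2
y(N) = 7 - 11*N/4 (y(N) = 7 - (5 + (N/N)/2)*N/2 = 7 - (5 + (½)*1)*N/2 = 7 - (5 + ½)*N/2 = 7 - 11*N/4)
y(2)*(-37) = (7 - 11/4*2)*(-37) = (7 - 11/2)*(-37) = (3/2)*(-37) = -111/2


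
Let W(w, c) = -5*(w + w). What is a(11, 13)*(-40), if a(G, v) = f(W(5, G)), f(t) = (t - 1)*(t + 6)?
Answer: -89760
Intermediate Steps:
W(w, c) = -10*w
f(t) = (-1 + t)*(6 + t)
a(G, v) = 2244 (a(G, v) = -6 + (-10*5)² + 5*(-10*5) = -6 + (-50)² + 5*(-50) = -6 + 2500 - 250 = 2244)
a(11, 13)*(-40) = 2244*(-40) = -89760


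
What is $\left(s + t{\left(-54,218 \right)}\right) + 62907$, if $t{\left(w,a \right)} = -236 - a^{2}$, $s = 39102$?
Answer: $54249$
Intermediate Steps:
$\left(s + t{\left(-54,218 \right)}\right) + 62907 = \left(39102 - 47760\right) + 62907 = -8658 + 62907 = 54249$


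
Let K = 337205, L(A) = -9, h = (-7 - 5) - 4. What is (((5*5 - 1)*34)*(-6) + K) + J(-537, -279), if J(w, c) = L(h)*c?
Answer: 334820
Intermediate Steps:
h = -16 (h = -12 - 4 = -16)
J(w, c) = -9*c
(((5*5 - 1)*34)*(-6) + K) + J(-537, -279) = (((5*5 - 1)*34)*(-6) + 337205) - 9*(-279) = (((25 - 1)*34)*(-6) + 337205) + 2511 = ((24*34)*(-6) + 337205) + 2511 = (816*(-6) + 337205) + 2511 = (-4896 + 337205) + 2511 = 332309 + 2511 = 334820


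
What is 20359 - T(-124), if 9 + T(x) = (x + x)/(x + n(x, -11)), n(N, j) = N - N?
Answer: 20366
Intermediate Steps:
n(N, j) = 0
T(x) = -7 (T(x) = -9 + (x + x)/(x + 0) = -9 + (2*x)/x = -9 + 2 = -7)
20359 - T(-124) = 20359 - 1*(-7) = 20359 + 7 = 20366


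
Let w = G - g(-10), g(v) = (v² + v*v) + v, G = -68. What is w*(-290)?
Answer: 74820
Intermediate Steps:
g(v) = v + 2*v² (g(v) = (v² + v²) + v = 2*v² + v = v + 2*v²)
w = -258 (w = -68 - (-10)*(1 + 2*(-10)) = -68 - (-10)*(1 - 20) = -68 - (-10)*(-19) = -68 - 1*190 = -68 - 190 = -258)
w*(-290) = -258*(-290) = 74820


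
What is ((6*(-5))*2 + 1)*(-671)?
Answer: 39589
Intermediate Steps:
((6*(-5))*2 + 1)*(-671) = (-30*2 + 1)*(-671) = (-60 + 1)*(-671) = -59*(-671) = 39589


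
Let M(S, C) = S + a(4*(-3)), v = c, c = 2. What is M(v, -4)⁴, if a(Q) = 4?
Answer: 1296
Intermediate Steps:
v = 2
M(S, C) = 4 + S (M(S, C) = S + 4 = 4 + S)
M(v, -4)⁴ = (4 + 2)⁴ = 6⁴ = 1296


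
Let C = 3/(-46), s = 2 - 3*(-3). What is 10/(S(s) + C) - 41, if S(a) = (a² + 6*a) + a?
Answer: -74569/1821 ≈ -40.949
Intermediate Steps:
s = 11 (s = 2 + 9 = 11)
C = -3/46 (C = 3*(-1/46) = -3/46 ≈ -0.065217)
S(a) = a² + 7*a
10/(S(s) + C) - 41 = 10/(11*(7 + 11) - 3/46) - 41 = 10/(11*18 - 3/46) - 41 = 10/(198 - 3/46) - 41 = 10/(9105/46) - 41 = (46/9105)*10 - 41 = 92/1821 - 41 = -74569/1821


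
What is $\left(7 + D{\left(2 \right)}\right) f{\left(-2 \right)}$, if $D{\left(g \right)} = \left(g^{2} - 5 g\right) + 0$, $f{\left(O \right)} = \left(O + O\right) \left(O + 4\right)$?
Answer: $-8$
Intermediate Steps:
$f{\left(O \right)} = 2 O \left(4 + O\right)$
$D{\left(g \right)} = g^{2} - 5 g$
$\left(7 + D{\left(2 \right)}\right) f{\left(-2 \right)} = \left(7 + 2 \left(-5 + 2\right)\right) 2 \left(-2\right) \left(4 - 2\right) = \left(7 + 2 \left(-3\right)\right) 2 \left(-2\right) 2 = \left(7 - 6\right) \left(-8\right) = 1 \left(-8\right) = -8$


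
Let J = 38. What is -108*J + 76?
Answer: -4028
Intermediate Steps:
-108*J + 76 = -108*38 + 76 = -4104 + 76 = -4028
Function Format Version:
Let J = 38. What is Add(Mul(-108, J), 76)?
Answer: -4028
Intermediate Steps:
Add(Mul(-108, J), 76) = Add(Mul(-108, 38), 76) = Add(-4104, 76) = -4028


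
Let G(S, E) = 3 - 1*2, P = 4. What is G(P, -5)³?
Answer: 1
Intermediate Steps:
G(S, E) = 1 (G(S, E) = 3 - 2 = 1)
G(P, -5)³ = 1³ = 1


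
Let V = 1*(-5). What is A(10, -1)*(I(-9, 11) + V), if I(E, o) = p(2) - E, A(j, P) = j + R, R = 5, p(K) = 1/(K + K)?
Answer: 255/4 ≈ 63.750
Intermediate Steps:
p(K) = 1/(2*K)
A(j, P) = 5 + j (A(j, P) = j + 5 = 5 + j)
I(E, o) = 1/4 - E (I(E, o) = (1/2)/2 - E = (1/2)*(1/2) - E = 1/4 - E)
V = -5
A(10, -1)*(I(-9, 11) + V) = (5 + 10)*((1/4 - 1*(-9)) - 5) = 15*((1/4 + 9) - 5) = 15*(37/4 - 5) = 15*(17/4) = 255/4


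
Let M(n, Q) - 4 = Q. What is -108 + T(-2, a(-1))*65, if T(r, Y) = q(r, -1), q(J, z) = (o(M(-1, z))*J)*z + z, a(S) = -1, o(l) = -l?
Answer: -563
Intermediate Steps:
M(n, Q) = 4 + Q
q(J, z) = z + J*z*(-4 - z) (q(J, z) = ((-(4 + z))*J)*z + z = ((-4 - z)*J)*z + z = (J*(-4 - z))*z + z = J*z*(-4 - z) + z = z + J*z*(-4 - z))
T(r, Y) = -1 + 3*r (T(r, Y) = -1*(-1)*(-1 + r*(4 - 1)) = -1*(-1)*(-1 + r*3) = -1*(-1)*(-1 + 3*r) = -1 + 3*r)
-108 + T(-2, a(-1))*65 = -108 + (-1 + 3*(-2))*65 = -108 + (-1 - 6)*65 = -108 - 7*65 = -108 - 455 = -563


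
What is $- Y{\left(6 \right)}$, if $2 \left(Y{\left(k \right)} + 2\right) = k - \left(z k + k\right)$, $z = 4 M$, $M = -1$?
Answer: $-10$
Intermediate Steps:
$z = -4$ ($z = 4 \left(-1\right) = -4$)
$Y{\left(k \right)} = -2 + 2 k$ ($Y{\left(k \right)} = -2 + \frac{k - \left(- 4 k + k\right)}{2} = -2 + \frac{k - - 3 k}{2} = -2 + \frac{k + 3 k}{2} = -2 + \frac{4 k}{2} = -2 + 2 k$)
$- Y{\left(6 \right)} = - (-2 + 2 \cdot 6) = - (-2 + 12) = \left(-1\right) 10 = -10$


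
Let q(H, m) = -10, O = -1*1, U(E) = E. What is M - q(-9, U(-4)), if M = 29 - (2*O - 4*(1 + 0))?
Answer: 45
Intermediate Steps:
O = -1
M = 35 (M = 29 - (2*(-1) - 4*(1 + 0)) = 29 - (-2 - 4*1) = 29 - (-2 - 4) = 29 - 1*(-6) = 29 + 6 = 35)
M - q(-9, U(-4)) = 35 - 1*(-10) = 35 + 10 = 45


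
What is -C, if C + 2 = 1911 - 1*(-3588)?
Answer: -5497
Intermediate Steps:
C = 5497 (C = -2 + (1911 - 1*(-3588)) = -2 + (1911 + 3588) = -2 + 5499 = 5497)
-C = -1*5497 = -5497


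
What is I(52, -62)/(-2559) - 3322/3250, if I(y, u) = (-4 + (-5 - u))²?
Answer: -8815124/4158375 ≈ -2.1199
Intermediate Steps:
I(y, u) = (-9 - u)²
I(52, -62)/(-2559) - 3322/3250 = (9 - 62)²/(-2559) - 3322/3250 = (-53)²*(-1/2559) - 3322*1/3250 = 2809*(-1/2559) - 1661/1625 = -2809/2559 - 1661/1625 = -8815124/4158375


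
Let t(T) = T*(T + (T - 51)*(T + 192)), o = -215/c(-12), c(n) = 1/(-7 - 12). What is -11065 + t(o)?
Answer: 70496888690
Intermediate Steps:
c(n) = -1/19 (c(n) = 1/(-19) = -1/19)
o = 4085 (o = -215/(-1/19) = -215*(-19) = 4085)
t(T) = T*(T + (-51 + T)*(192 + T))
-11065 + t(o) = -11065 + 4085*(-9792 + 4085² + 142*4085) = -11065 + 4085*(-9792 + 16687225 + 580070) = -11065 + 4085*17257503 = -11065 + 70496899755 = 70496888690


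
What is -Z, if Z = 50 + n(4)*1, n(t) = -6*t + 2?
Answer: -28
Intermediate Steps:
n(t) = 2 - 6*t
Z = 28 (Z = 50 + (2 - 6*4)*1 = 50 + (2 - 24)*1 = 50 - 22*1 = 50 - 22 = 28)
-Z = -1*28 = -28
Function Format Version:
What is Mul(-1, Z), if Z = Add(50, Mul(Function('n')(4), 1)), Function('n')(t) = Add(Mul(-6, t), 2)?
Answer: -28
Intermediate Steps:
Function('n')(t) = Add(2, Mul(-6, t))
Z = 28 (Z = Add(50, Mul(Add(2, Mul(-6, 4)), 1)) = Add(50, Mul(Add(2, -24), 1)) = Add(50, Mul(-22, 1)) = Add(50, -22) = 28)
Mul(-1, Z) = Mul(-1, 28) = -28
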